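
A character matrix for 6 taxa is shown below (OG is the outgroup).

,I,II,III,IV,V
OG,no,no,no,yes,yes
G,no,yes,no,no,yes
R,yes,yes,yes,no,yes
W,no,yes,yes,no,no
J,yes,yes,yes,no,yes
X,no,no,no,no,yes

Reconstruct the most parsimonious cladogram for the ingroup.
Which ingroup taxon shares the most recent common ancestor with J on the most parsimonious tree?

R

Character polarity is set by the outgroup: the derived state is whichever differs from the outgroup's state, so for IV, V the derived state is 'no', and for the remaining characters it is 'yes'.
I: derived state 'yes' in J and R only — synapomorphy for {J, R}.
Only G, J, R, and W show the derived state 'yes' for II, supporting them as a clade.
Only J, R, and W show the derived state 'yes' for III, supporting them as a clade.
All ingroup taxa share the derived state 'no' for IV; it defines the ingroup but does not resolve relationships within it.
V: derived state 'no' in W only — an autapomorphy, so it tells us nothing about relationships among taxa.
Most parsimonious ingroup topology: ((G,((R,J),W)),X).
J and R form a cherry on this tree, so they are sister taxa.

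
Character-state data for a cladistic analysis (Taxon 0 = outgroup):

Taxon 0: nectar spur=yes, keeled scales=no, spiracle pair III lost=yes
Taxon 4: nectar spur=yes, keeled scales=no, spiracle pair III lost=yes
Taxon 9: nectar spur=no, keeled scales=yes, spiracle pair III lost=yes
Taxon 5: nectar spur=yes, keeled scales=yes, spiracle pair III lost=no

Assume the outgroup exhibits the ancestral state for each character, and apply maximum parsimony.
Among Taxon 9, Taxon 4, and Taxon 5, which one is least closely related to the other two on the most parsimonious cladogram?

Taxon 4

Character polarity is set by the outgroup: the derived state is whichever differs from the outgroup's state, so for nectar spur, spiracle pair III lost the derived state is 'no', and for the remaining characters it is 'yes'.
nectar spur (derived state 'no') is unique to Taxon 9 (autapomorphy; uninformative for grouping).
Only Taxon 5 and Taxon 9 show the derived state 'yes' for keeled scales, supporting them as a clade.
spiracle pair III lost: derived state 'no' in Taxon 5 only — an autapomorphy, so it tells us nothing about relationships among taxa.
Most parsimonious ingroup topology: (Taxon 4,(Taxon 9,Taxon 5)).
Taxon 5 and Taxon 9 share a more recent common ancestor with each other than either does with Taxon 4, so Taxon 4 is the least closely related of the three.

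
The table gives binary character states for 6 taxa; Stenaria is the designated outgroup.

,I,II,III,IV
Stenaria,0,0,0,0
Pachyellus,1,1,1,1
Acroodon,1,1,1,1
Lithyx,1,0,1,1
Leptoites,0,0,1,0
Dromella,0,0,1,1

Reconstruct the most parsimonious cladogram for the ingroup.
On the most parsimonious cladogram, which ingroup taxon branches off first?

The outgroup has state '0' for every character, so '1' is the derived state throughout.
Only Acroodon, Lithyx, and Pachyellus show the derived state '1' for I, supporting them as a clade.
Only Acroodon and Pachyellus show the derived state '1' for II, supporting them as a clade.
All ingroup taxa share the derived state '1' for III; it defines the ingroup but does not resolve relationships within it.
Only Acroodon, Dromella, Lithyx, and Pachyellus show the derived state '1' for IV, supporting them as a clade.
Most parsimonious ingroup topology: ((((Pachyellus,Acroodon),Lithyx),Dromella),Leptoites).
Leptoites is sister to the clade containing all other ingroup taxa, so it is the earliest-diverging (most basal) ingroup lineage.

Leptoites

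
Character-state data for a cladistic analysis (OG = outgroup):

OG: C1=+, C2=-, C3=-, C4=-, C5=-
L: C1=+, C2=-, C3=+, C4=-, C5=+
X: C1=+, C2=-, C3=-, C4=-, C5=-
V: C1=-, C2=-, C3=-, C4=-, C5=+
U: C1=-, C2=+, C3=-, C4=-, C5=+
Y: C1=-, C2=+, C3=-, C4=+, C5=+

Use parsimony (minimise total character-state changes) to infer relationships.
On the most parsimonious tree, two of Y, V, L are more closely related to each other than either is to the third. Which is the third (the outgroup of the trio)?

Character polarity is set by the outgroup: the derived state is whichever differs from the outgroup's state, so for C1 the derived state is '-', and for the remaining characters it is '+'.
Only U, V, and Y show the derived state '-' for C1, supporting them as a clade.
C2: derived state '+' in U and Y only — synapomorphy for {U, Y}.
C3 (derived state '+') is unique to L (autapomorphy; uninformative for grouping).
C4: derived state '+' in Y only — an autapomorphy, so it tells us nothing about relationships among taxa.
C5 (derived state '+') is shared by L, U, V, and Y — a synapomorphy uniting that clade.
Most parsimonious ingroup topology: ((L,((U,Y),V)),X).
Y and V share a more recent common ancestor with each other than either does with L, so L is the least closely related of the three.

L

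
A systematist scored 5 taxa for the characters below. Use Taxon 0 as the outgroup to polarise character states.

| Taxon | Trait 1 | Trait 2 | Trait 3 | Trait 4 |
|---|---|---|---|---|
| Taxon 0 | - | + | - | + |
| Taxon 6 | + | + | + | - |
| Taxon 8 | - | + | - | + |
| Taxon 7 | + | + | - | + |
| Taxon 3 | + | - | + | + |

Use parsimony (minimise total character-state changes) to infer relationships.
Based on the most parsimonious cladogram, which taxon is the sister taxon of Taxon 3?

Taxon 6

Character polarity is set by the outgroup: the derived state is whichever differs from the outgroup's state, so for Trait 2, Trait 4 the derived state is '-', and for the remaining characters it is '+'.
Trait 1 (derived state '+') is shared by Taxon 3, Taxon 6, and Taxon 7 — a synapomorphy uniting that clade.
Trait 2 (derived state '-') is unique to Taxon 3 (autapomorphy; uninformative for grouping).
Only Taxon 3 and Taxon 6 show the derived state '+' for Trait 3, supporting them as a clade.
Trait 4 (derived state '-') is unique to Taxon 6 (autapomorphy; uninformative for grouping).
Most parsimonious ingroup topology: (((Taxon 6,Taxon 3),Taxon 7),Taxon 8).
Taxon 3 and Taxon 6 form a cherry on this tree, so they are sister taxa.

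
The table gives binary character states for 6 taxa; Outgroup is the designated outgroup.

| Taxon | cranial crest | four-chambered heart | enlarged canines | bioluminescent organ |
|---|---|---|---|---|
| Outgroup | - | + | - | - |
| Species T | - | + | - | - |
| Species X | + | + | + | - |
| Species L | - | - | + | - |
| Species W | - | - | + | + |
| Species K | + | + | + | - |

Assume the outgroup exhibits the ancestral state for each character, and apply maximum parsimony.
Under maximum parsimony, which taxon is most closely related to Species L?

Character polarity is set by the outgroup: the derived state is whichever differs from the outgroup's state, so for four-chambered heart the derived state is '-', and for the remaining characters it is '+'.
Only Species K and Species X show the derived state '+' for cranial crest, supporting them as a clade.
four-chambered heart: derived state '-' in Species L and Species W only — synapomorphy for {Species L, Species W}.
enlarged canines: derived state '+' in Species K, Species L, Species W, and Species X only — synapomorphy for {Species K, Species L, Species W, Species X}.
bioluminescent organ (derived state '+') is unique to Species W (autapomorphy; uninformative for grouping).
Most parsimonious ingroup topology: (Species T,((Species X,Species K),(Species L,Species W))).
Species L and Species W form a cherry on this tree, so they are sister taxa.

Species W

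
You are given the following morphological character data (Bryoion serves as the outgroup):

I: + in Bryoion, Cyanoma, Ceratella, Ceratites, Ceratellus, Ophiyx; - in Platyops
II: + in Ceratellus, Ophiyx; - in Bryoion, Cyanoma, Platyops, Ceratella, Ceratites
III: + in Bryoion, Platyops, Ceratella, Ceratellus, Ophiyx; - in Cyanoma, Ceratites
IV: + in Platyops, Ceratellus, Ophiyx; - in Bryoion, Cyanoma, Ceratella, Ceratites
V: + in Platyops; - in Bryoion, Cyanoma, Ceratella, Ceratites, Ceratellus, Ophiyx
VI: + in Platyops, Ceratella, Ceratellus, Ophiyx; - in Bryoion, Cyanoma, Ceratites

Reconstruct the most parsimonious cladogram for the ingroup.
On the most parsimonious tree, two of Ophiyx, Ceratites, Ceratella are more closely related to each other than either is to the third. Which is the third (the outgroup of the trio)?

Ceratites

Character polarity is set by the outgroup: the derived state is whichever differs from the outgroup's state, so for I, III the derived state is '-', and for the remaining characters it is '+'.
I: derived state '-' in Platyops only — an autapomorphy, so it tells us nothing about relationships among taxa.
II: derived state '+' in Ceratellus and Ophiyx only — synapomorphy for {Ceratellus, Ophiyx}.
III (derived state '-') is shared by Ceratites and Cyanoma — a synapomorphy uniting that clade.
Only Ceratellus, Ophiyx, and Platyops show the derived state '+' for IV, supporting them as a clade.
V: derived state '+' in Platyops only — an autapomorphy, so it tells us nothing about relationships among taxa.
Only Ceratella, Ceratellus, Ophiyx, and Platyops show the derived state '+' for VI, supporting them as a clade.
Most parsimonious ingroup topology: ((Cyanoma,Ceratites),((Platyops,(Ceratellus,Ophiyx)),Ceratella)).
Ophiyx and Ceratella share a more recent common ancestor with each other than either does with Ceratites, so Ceratites is the least closely related of the three.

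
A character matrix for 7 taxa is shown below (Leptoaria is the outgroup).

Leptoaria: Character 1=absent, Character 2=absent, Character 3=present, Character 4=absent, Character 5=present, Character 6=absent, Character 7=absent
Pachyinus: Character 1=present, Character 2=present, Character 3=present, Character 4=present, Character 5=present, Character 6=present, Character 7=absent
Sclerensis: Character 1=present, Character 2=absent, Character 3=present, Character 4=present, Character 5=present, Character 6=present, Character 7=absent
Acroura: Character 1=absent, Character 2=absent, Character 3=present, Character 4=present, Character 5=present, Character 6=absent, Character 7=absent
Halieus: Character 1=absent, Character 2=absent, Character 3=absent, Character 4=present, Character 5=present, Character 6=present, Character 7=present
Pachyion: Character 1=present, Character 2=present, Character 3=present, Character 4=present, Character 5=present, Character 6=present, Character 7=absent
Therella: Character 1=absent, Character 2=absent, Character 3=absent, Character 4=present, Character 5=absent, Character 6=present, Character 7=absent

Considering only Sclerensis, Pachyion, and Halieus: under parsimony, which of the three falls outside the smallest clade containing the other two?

Halieus

Character polarity is set by the outgroup: the derived state is whichever differs from the outgroup's state, so for Character 3, Character 5 the derived state is 'absent', and for the remaining characters it is 'present'.
Only Pachyinus, Pachyion, and Sclerensis show the derived state 'present' for Character 1, supporting them as a clade.
Character 2: derived state 'present' in Pachyinus and Pachyion only — synapomorphy for {Pachyinus, Pachyion}.
Character 3 (derived state 'absent') is shared by Halieus and Therella — a synapomorphy uniting that clade.
All ingroup taxa share the derived state 'present' for Character 4; it defines the ingroup but does not resolve relationships within it.
Character 5 (derived state 'absent') is unique to Therella (autapomorphy; uninformative for grouping).
Only Halieus, Pachyinus, Pachyion, Sclerensis, and Therella show the derived state 'present' for Character 6, supporting them as a clade.
Character 7: derived state 'present' in Halieus only — an autapomorphy, so it tells us nothing about relationships among taxa.
Most parsimonious ingroup topology: ((((Pachyinus,Pachyion),Sclerensis),(Halieus,Therella)),Acroura).
Pachyion and Sclerensis share a more recent common ancestor with each other than either does with Halieus, so Halieus is the least closely related of the three.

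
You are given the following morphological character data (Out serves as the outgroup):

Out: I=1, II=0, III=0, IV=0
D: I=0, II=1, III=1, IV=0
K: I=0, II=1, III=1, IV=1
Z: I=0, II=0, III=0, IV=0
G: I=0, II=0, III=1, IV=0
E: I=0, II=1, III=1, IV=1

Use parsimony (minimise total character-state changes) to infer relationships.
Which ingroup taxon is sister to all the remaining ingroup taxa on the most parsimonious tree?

Z

Character polarity is set by the outgroup: the derived state is whichever differs from the outgroup's state, so for I the derived state is '0', and for the remaining characters it is '1'.
I (derived state '0') is shared by all ingroup taxa — unites the whole ingroup.
II (derived state '1') is shared by D, E, and K — a synapomorphy uniting that clade.
III: derived state '1' in D, E, G, and K only — synapomorphy for {D, E, G, K}.
IV (derived state '1') is shared by E and K — a synapomorphy uniting that clade.
Most parsimonious ingroup topology: (((D,(K,E)),G),Z).
Z is sister to the clade containing all other ingroup taxa, so it is the earliest-diverging (most basal) ingroup lineage.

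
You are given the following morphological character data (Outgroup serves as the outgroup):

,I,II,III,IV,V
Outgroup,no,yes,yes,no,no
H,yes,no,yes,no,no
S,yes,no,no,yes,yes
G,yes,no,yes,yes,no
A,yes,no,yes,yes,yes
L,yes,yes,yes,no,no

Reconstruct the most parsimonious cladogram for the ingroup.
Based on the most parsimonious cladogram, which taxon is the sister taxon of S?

Character polarity is set by the outgroup: the derived state is whichever differs from the outgroup's state, so for II, III the derived state is 'no', and for the remaining characters it is 'yes'.
All ingroup taxa share the derived state 'yes' for I; it defines the ingroup but does not resolve relationships within it.
Only A, G, H, and S show the derived state 'no' for II, supporting them as a clade.
III: derived state 'no' in S only — an autapomorphy, so it tells us nothing about relationships among taxa.
IV (derived state 'yes') is shared by A, G, and S — a synapomorphy uniting that clade.
V (derived state 'yes') is shared by A and S — a synapomorphy uniting that clade.
Most parsimonious ingroup topology: ((H,((S,A),G)),L).
S and A form a cherry on this tree, so they are sister taxa.

A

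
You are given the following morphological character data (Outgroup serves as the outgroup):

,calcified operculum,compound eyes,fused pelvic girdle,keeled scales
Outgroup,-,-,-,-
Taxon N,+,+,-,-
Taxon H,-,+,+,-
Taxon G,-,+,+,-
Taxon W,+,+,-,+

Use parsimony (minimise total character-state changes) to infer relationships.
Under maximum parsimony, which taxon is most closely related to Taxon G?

Taxon H

The outgroup has state '-' for every character, so '+' is the derived state throughout.
Only Taxon N and Taxon W show the derived state '+' for calcified operculum, supporting them as a clade.
All ingroup taxa share the derived state '+' for compound eyes; it defines the ingroup but does not resolve relationships within it.
fused pelvic girdle: derived state '+' in Taxon G and Taxon H only — synapomorphy for {Taxon G, Taxon H}.
keeled scales: derived state '+' in Taxon W only — an autapomorphy, so it tells us nothing about relationships among taxa.
Most parsimonious ingroup topology: ((Taxon N,Taxon W),(Taxon H,Taxon G)).
Taxon G and Taxon H form a cherry on this tree, so they are sister taxa.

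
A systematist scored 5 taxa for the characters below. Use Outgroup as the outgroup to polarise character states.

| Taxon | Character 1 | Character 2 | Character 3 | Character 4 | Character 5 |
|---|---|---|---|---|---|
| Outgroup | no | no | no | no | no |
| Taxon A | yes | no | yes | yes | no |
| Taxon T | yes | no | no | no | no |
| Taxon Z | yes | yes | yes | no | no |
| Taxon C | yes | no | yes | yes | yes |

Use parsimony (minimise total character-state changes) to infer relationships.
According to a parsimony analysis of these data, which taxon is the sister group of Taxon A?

Taxon C

The outgroup has state 'no' for every character, so 'yes' is the derived state throughout.
Character 1 (derived state 'yes') is shared by all ingroup taxa — unites the whole ingroup.
Character 2 (derived state 'yes') is unique to Taxon Z (autapomorphy; uninformative for grouping).
Only Taxon A, Taxon C, and Taxon Z show the derived state 'yes' for Character 3, supporting them as a clade.
Only Taxon A and Taxon C show the derived state 'yes' for Character 4, supporting them as a clade.
Character 5 (derived state 'yes') is unique to Taxon C (autapomorphy; uninformative for grouping).
Most parsimonious ingroup topology: (((Taxon A,Taxon C),Taxon Z),Taxon T).
Taxon A and Taxon C form a cherry on this tree, so they are sister taxa.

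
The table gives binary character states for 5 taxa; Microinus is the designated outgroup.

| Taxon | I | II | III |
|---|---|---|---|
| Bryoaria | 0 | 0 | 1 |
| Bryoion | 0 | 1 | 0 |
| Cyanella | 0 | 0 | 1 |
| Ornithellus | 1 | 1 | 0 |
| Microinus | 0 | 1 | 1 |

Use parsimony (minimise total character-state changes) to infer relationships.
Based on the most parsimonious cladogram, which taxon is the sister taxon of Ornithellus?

Character polarity is set by the outgroup: the derived state is whichever differs from the outgroup's state, so for II, III the derived state is '0', and for the remaining characters it is '1'.
I (derived state '1') is unique to Ornithellus (autapomorphy; uninformative for grouping).
II: derived state '0' in Bryoaria and Cyanella only — synapomorphy for {Bryoaria, Cyanella}.
III: derived state '0' in Bryoion and Ornithellus only — synapomorphy for {Bryoion, Ornithellus}.
Most parsimonious ingroup topology: ((Cyanella,Bryoaria),(Bryoion,Ornithellus)).
Ornithellus and Bryoion form a cherry on this tree, so they are sister taxa.

Bryoion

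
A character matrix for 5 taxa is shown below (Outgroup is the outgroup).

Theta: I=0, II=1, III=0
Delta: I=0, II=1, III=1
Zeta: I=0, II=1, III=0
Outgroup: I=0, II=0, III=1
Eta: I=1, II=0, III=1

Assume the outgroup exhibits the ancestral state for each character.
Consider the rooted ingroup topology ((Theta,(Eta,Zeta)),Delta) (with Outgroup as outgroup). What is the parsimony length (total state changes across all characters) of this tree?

5

Map each character onto ((Theta,(Eta,Zeta)),Delta) (rooted by Outgroup) and count the minimum state changes it requires (Fitch parsimony):
I: 1; II: 2; III: 2.
Total tree length = 5.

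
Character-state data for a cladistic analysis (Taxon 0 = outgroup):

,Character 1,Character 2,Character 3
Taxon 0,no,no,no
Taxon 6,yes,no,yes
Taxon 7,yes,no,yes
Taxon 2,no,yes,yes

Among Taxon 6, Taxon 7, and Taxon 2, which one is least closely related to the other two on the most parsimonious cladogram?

The outgroup has state 'no' for every character, so 'yes' is the derived state throughout.
Character 1 (derived state 'yes') is shared by Taxon 6 and Taxon 7 — a synapomorphy uniting that clade.
Character 2: derived state 'yes' in Taxon 2 only — an autapomorphy, so it tells us nothing about relationships among taxa.
Character 3 (derived state 'yes') is shared by all ingroup taxa — unites the whole ingroup.
Most parsimonious ingroup topology: (Taxon 2,(Taxon 7,Taxon 6)).
Taxon 6 and Taxon 7 share a more recent common ancestor with each other than either does with Taxon 2, so Taxon 2 is the least closely related of the three.

Taxon 2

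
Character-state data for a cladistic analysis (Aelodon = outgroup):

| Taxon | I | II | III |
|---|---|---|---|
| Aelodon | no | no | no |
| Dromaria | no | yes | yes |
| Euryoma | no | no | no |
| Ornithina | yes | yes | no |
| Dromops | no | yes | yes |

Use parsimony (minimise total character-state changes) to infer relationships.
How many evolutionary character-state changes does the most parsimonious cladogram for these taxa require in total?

The outgroup has state 'no' for every character, so 'yes' is the derived state throughout.
I: derived state 'yes' in Ornithina only — an autapomorphy, so it tells us nothing about relationships among taxa.
II: derived state 'yes' in Dromaria, Dromops, and Ornithina only — synapomorphy for {Dromaria, Dromops, Ornithina}.
III (derived state 'yes') is shared by Dromaria and Dromops — a synapomorphy uniting that clade.
Most parsimonious ingroup topology: (((Dromaria,Dromops),Ornithina),Euryoma).
Changes per character on this tree: I: 1; II: 1; III: 1.
Total = 3.

3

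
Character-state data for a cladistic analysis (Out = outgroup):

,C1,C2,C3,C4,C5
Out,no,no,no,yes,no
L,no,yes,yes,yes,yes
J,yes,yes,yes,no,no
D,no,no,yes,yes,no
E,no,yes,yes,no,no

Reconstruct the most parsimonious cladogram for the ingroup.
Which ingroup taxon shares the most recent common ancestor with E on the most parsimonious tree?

J

Character polarity is set by the outgroup: the derived state is whichever differs from the outgroup's state, so for C4 the derived state is 'no', and for the remaining characters it is 'yes'.
C1: derived state 'yes' in J only — an autapomorphy, so it tells us nothing about relationships among taxa.
C2: derived state 'yes' in E, J, and L only — synapomorphy for {E, J, L}.
C3 (derived state 'yes') is shared by all ingroup taxa — unites the whole ingroup.
C4: derived state 'no' in E and J only — synapomorphy for {E, J}.
C5 (derived state 'yes') is unique to L (autapomorphy; uninformative for grouping).
Most parsimonious ingroup topology: ((L,(J,E)),D).
E and J form a cherry on this tree, so they are sister taxa.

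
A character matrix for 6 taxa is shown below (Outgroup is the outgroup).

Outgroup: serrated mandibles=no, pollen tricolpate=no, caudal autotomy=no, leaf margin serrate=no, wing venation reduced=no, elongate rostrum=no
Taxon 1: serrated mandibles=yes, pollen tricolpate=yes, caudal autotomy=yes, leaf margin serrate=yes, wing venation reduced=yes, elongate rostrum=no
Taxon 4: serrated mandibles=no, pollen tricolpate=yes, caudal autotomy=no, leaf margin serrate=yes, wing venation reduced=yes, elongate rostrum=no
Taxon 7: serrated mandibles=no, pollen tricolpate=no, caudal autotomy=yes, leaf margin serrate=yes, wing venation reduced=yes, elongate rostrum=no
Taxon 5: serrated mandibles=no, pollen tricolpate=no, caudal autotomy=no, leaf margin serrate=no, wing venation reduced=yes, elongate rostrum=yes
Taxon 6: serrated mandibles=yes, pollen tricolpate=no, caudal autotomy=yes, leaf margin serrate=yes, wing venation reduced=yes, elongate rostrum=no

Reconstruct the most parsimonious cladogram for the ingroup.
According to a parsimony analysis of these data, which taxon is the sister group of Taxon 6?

The outgroup has state 'no' for every character, so 'yes' is the derived state throughout.
Only Taxon 1 and Taxon 6 show the derived state 'yes' for serrated mandibles, supporting them as a clade.
pollen tricolpate (state 'yes') occurs in Taxon 1 and Taxon 4 but conflicts with the nesting implied by the other characters — most parsimoniously interpreted as homoplasy.
Only Taxon 1, Taxon 6, and Taxon 7 show the derived state 'yes' for caudal autotomy, supporting them as a clade.
Only Taxon 1, Taxon 4, Taxon 6, and Taxon 7 show the derived state 'yes' for leaf margin serrate, supporting them as a clade.
wing venation reduced (derived state 'yes') is shared by all ingroup taxa — unites the whole ingroup.
elongate rostrum (derived state 'yes') is unique to Taxon 5 (autapomorphy; uninformative for grouping).
Most parsimonious ingroup topology: ((Taxon 4,(Taxon 7,(Taxon 1,Taxon 6))),Taxon 5).
Taxon 6 and Taxon 1 form a cherry on this tree, so they are sister taxa.

Taxon 1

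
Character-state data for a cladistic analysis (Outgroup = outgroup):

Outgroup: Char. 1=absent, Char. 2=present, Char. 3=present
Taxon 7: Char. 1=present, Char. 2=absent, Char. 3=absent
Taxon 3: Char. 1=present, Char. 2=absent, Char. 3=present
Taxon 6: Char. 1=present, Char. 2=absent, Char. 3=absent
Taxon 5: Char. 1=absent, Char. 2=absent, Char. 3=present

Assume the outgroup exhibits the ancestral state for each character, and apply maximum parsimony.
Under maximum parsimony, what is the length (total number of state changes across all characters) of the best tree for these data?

Character polarity is set by the outgroup: the derived state is whichever differs from the outgroup's state, so for Char. 2, Char. 3 the derived state is 'absent', and for the remaining characters it is 'present'.
Char. 1: derived state 'present' in Taxon 3, Taxon 6, and Taxon 7 only — synapomorphy for {Taxon 3, Taxon 6, Taxon 7}.
All ingroup taxa share the derived state 'absent' for Char. 2; it defines the ingroup but does not resolve relationships within it.
Char. 3: derived state 'absent' in Taxon 6 and Taxon 7 only — synapomorphy for {Taxon 6, Taxon 7}.
Most parsimonious ingroup topology: (((Taxon 7,Taxon 6),Taxon 3),Taxon 5).
Changes per character on this tree: Char. 1: 1; Char. 2: 1; Char. 3: 1.
Total = 3.

3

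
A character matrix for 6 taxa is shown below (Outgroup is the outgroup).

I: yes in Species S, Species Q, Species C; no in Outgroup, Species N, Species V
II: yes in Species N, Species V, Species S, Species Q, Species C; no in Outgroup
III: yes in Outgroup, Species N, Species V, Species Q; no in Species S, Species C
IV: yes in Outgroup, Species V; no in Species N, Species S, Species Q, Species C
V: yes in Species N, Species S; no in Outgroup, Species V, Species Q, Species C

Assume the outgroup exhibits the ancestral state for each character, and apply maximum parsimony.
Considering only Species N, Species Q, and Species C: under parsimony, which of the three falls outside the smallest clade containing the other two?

Species N

Character polarity is set by the outgroup: the derived state is whichever differs from the outgroup's state, so for III, IV the derived state is 'no', and for the remaining characters it is 'yes'.
Only Species C, Species Q, and Species S show the derived state 'yes' for I, supporting them as a clade.
II (derived state 'yes') is shared by all ingroup taxa — unites the whole ingroup.
Only Species C and Species S show the derived state 'no' for III, supporting them as a clade.
IV: derived state 'no' in Species C, Species N, Species Q, and Species S only — synapomorphy for {Species C, Species N, Species Q, Species S}.
V (state 'yes') occurs in Species N and Species S but conflicts with the nesting implied by the other characters — most parsimoniously interpreted as homoplasy.
Most parsimonious ingroup topology: ((Species N,((Species S,Species C),Species Q)),Species V).
Species Q and Species C share a more recent common ancestor with each other than either does with Species N, so Species N is the least closely related of the three.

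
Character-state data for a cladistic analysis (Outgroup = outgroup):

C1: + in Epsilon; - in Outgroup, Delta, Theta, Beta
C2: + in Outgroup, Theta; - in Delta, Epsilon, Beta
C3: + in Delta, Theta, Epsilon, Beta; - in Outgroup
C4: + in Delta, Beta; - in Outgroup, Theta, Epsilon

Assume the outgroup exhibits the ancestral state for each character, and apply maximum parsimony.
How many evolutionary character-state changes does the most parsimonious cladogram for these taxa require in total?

4

Character polarity is set by the outgroup: the derived state is whichever differs from the outgroup's state, so for C2 the derived state is '-', and for the remaining characters it is '+'.
C1 (derived state '+') is unique to Epsilon (autapomorphy; uninformative for grouping).
C2: derived state '-' in Beta, Delta, and Epsilon only — synapomorphy for {Beta, Delta, Epsilon}.
C3 (derived state '+') is shared by all ingroup taxa — unites the whole ingroup.
C4 (derived state '+') is shared by Beta and Delta — a synapomorphy uniting that clade.
Most parsimonious ingroup topology: (((Delta,Beta),Epsilon),Theta).
Changes per character on this tree: C1: 1; C2: 1; C3: 1; C4: 1.
Total = 4.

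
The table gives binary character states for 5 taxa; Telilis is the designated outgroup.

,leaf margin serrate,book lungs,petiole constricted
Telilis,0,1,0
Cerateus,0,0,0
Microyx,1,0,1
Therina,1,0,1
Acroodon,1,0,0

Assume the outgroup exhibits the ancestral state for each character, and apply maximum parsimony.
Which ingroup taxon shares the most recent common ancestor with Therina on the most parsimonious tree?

Microyx

Character polarity is set by the outgroup: the derived state is whichever differs from the outgroup's state, so for book lungs the derived state is '0', and for the remaining characters it is '1'.
Only Acroodon, Microyx, and Therina show the derived state '1' for leaf margin serrate, supporting them as a clade.
All ingroup taxa share the derived state '0' for book lungs; it defines the ingroup but does not resolve relationships within it.
Only Microyx and Therina show the derived state '1' for petiole constricted, supporting them as a clade.
Most parsimonious ingroup topology: (Cerateus,((Microyx,Therina),Acroodon)).
Therina and Microyx form a cherry on this tree, so they are sister taxa.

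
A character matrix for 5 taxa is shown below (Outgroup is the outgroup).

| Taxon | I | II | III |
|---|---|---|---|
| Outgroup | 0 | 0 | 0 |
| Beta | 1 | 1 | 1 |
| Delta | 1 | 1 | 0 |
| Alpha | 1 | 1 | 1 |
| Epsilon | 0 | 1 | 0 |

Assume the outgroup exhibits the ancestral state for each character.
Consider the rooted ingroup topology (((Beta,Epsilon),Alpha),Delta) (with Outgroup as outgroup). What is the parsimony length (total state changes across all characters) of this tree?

5

Map each character onto (((Beta,Epsilon),Alpha),Delta) (rooted by Outgroup) and count the minimum state changes it requires (Fitch parsimony):
I: 2; II: 1; III: 2.
Total tree length = 5.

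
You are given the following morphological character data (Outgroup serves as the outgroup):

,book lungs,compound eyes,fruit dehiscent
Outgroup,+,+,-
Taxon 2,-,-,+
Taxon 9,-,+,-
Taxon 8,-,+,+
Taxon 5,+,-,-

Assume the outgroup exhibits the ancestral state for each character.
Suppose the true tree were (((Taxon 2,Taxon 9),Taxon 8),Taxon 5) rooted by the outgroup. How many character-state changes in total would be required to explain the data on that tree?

Map each character onto (((Taxon 2,Taxon 9),Taxon 8),Taxon 5) (rooted by Outgroup) and count the minimum state changes it requires (Fitch parsimony):
book lungs: 1; compound eyes: 2; fruit dehiscent: 2.
Total tree length = 5.

5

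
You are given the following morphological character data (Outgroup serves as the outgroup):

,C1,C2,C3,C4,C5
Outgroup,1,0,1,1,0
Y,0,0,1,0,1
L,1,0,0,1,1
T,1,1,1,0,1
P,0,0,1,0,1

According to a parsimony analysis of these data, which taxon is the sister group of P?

Character polarity is set by the outgroup: the derived state is whichever differs from the outgroup's state, so for C1, C3, C4 the derived state is '0', and for the remaining characters it is '1'.
C1 (derived state '0') is shared by P and Y — a synapomorphy uniting that clade.
C2: derived state '1' in T only — an autapomorphy, so it tells us nothing about relationships among taxa.
C3 (derived state '0') is unique to L (autapomorphy; uninformative for grouping).
Only P, T, and Y show the derived state '0' for C4, supporting them as a clade.
All ingroup taxa share the derived state '1' for C5; it defines the ingroup but does not resolve relationships within it.
Most parsimonious ingroup topology: (((Y,P),T),L).
P and Y form a cherry on this tree, so they are sister taxa.

Y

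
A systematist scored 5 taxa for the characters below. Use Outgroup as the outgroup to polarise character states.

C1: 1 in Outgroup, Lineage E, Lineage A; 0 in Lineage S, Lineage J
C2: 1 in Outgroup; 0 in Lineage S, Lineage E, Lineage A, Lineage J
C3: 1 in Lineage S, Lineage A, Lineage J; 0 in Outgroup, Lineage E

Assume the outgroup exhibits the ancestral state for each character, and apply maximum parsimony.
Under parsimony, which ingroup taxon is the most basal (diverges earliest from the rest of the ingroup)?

Character polarity is set by the outgroup: the derived state is whichever differs from the outgroup's state, so for C1, C2 the derived state is '0', and for the remaining characters it is '1'.
Only Lineage J and Lineage S show the derived state '0' for C1, supporting them as a clade.
C2 (derived state '0') is shared by all ingroup taxa — unites the whole ingroup.
Only Lineage A, Lineage J, and Lineage S show the derived state '1' for C3, supporting them as a clade.
Most parsimonious ingroup topology: (((Lineage S,Lineage J),Lineage A),Lineage E).
Lineage E is sister to the clade containing all other ingroup taxa, so it is the earliest-diverging (most basal) ingroup lineage.

Lineage E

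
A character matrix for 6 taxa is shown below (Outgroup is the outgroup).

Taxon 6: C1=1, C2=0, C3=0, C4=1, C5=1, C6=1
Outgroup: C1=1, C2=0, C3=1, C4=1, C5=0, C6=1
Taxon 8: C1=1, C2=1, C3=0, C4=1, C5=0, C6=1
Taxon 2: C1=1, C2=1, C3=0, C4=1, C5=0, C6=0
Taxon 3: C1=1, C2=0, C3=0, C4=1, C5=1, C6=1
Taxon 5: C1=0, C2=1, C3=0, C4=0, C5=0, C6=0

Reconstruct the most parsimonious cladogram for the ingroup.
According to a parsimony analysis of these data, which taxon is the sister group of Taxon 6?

Character polarity is set by the outgroup: the derived state is whichever differs from the outgroup's state, so for C1, C3, C4, C6 the derived state is '0', and for the remaining characters it is '1'.
C1: derived state '0' in Taxon 5 only — an autapomorphy, so it tells us nothing about relationships among taxa.
C2 (derived state '1') is shared by Taxon 2, Taxon 5, and Taxon 8 — a synapomorphy uniting that clade.
C3 (derived state '0') is shared by all ingroup taxa — unites the whole ingroup.
C4 (derived state '0') is unique to Taxon 5 (autapomorphy; uninformative for grouping).
C5: derived state '1' in Taxon 3 and Taxon 6 only — synapomorphy for {Taxon 3, Taxon 6}.
C6 (derived state '0') is shared by Taxon 2 and Taxon 5 — a synapomorphy uniting that clade.
Most parsimonious ingroup topology: (((Taxon 5,Taxon 2),Taxon 8),(Taxon 3,Taxon 6)).
Taxon 6 and Taxon 3 form a cherry on this tree, so they are sister taxa.

Taxon 3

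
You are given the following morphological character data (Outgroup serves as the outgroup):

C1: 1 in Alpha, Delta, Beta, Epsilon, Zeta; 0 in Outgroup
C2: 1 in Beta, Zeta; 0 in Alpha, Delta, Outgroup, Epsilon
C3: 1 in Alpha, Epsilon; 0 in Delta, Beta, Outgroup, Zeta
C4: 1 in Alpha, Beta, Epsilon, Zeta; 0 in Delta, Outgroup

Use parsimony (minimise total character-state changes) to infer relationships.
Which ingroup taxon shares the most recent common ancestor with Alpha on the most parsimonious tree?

The outgroup has state '0' for every character, so '1' is the derived state throughout.
C1 (derived state '1') is shared by all ingroup taxa — unites the whole ingroup.
C2 (derived state '1') is shared by Beta and Zeta — a synapomorphy uniting that clade.
C3: derived state '1' in Alpha and Epsilon only — synapomorphy for {Alpha, Epsilon}.
C4 (derived state '1') is shared by Alpha, Beta, Epsilon, and Zeta — a synapomorphy uniting that clade.
Most parsimonious ingroup topology: (((Beta,Zeta),(Alpha,Epsilon)),Delta).
Alpha and Epsilon form a cherry on this tree, so they are sister taxa.

Epsilon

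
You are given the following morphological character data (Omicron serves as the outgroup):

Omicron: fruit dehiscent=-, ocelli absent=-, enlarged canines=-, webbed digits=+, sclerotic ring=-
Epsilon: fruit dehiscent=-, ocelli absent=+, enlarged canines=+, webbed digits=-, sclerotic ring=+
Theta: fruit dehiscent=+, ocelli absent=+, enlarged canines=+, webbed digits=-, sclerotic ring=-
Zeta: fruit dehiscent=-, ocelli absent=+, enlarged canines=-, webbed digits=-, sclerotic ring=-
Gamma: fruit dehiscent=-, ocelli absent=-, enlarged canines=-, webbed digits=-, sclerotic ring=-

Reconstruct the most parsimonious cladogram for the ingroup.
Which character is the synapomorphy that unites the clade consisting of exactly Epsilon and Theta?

Character polarity is set by the outgroup: the derived state is whichever differs from the outgroup's state, so for webbed digits the derived state is '-', and for the remaining characters it is '+'.
fruit dehiscent (derived state '+') is unique to Theta (autapomorphy; uninformative for grouping).
ocelli absent: derived state '+' in Epsilon, Theta, and Zeta only — synapomorphy for {Epsilon, Theta, Zeta}.
enlarged canines: derived state '+' in Epsilon and Theta only — synapomorphy for {Epsilon, Theta}.
webbed digits (derived state '-') is shared by all ingroup taxa — unites the whole ingroup.
sclerotic ring (derived state '+') is unique to Epsilon (autapomorphy; uninformative for grouping).
Most parsimonious ingroup topology: (((Epsilon,Theta),Zeta),Gamma).
The clade {Epsilon, Theta} is supported by enlarged canines: its derived state '+' occurs in exactly those taxa and in no other taxon (including the outgroup).

enlarged canines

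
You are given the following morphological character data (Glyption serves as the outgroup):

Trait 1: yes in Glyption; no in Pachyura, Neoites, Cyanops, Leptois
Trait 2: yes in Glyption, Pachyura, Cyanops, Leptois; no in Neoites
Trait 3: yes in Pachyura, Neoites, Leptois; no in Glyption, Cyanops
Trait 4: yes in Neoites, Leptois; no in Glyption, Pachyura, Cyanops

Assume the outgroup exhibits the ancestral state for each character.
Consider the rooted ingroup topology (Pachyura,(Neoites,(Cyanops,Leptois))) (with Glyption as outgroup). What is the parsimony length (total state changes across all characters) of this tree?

6

Map each character onto (Pachyura,(Neoites,(Cyanops,Leptois))) (rooted by Glyption) and count the minimum state changes it requires (Fitch parsimony):
Trait 1: 1; Trait 2: 1; Trait 3: 2; Trait 4: 2.
Total tree length = 6.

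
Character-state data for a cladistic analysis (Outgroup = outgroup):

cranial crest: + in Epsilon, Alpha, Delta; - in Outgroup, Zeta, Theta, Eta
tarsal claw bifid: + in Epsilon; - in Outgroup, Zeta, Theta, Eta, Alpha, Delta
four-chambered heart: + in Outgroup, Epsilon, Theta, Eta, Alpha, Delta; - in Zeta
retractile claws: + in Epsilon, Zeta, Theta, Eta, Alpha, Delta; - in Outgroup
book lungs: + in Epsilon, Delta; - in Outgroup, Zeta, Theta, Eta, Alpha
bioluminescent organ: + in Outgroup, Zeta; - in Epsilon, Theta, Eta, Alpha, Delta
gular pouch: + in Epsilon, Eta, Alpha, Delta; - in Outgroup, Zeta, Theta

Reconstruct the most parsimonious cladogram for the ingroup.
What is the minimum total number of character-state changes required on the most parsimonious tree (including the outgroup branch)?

7

Character polarity is set by the outgroup: the derived state is whichever differs from the outgroup's state, so for four-chambered heart, bioluminescent organ the derived state is '-', and for the remaining characters it is '+'.
cranial crest (derived state '+') is shared by Alpha, Delta, and Epsilon — a synapomorphy uniting that clade.
tarsal claw bifid: derived state '+' in Epsilon only — an autapomorphy, so it tells us nothing about relationships among taxa.
four-chambered heart (derived state '-') is unique to Zeta (autapomorphy; uninformative for grouping).
retractile claws (derived state '+') is shared by all ingroup taxa — unites the whole ingroup.
book lungs: derived state '+' in Delta and Epsilon only — synapomorphy for {Delta, Epsilon}.
Only Alpha, Delta, Epsilon, Eta, and Theta show the derived state '-' for bioluminescent organ, supporting them as a clade.
Only Alpha, Delta, Epsilon, and Eta show the derived state '+' for gular pouch, supporting them as a clade.
Most parsimonious ingroup topology: (((((Epsilon,Delta),Alpha),Eta),Theta),Zeta).
Changes per character on this tree: cranial crest: 1; tarsal claw bifid: 1; four-chambered heart: 1; retractile claws: 1; book lungs: 1; bioluminescent organ: 1; gular pouch: 1.
Total = 7.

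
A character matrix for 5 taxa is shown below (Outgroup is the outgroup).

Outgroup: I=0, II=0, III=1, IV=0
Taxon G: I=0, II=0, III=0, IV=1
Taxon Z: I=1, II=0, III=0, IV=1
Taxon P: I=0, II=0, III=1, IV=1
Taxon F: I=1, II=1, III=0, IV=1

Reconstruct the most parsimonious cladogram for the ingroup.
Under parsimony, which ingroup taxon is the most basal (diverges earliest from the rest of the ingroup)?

Character polarity is set by the outgroup: the derived state is whichever differs from the outgroup's state, so for III the derived state is '0', and for the remaining characters it is '1'.
I: derived state '1' in Taxon F and Taxon Z only — synapomorphy for {Taxon F, Taxon Z}.
II: derived state '1' in Taxon F only — an autapomorphy, so it tells us nothing about relationships among taxa.
III: derived state '0' in Taxon F, Taxon G, and Taxon Z only — synapomorphy for {Taxon F, Taxon G, Taxon Z}.
All ingroup taxa share the derived state '1' for IV; it defines the ingroup but does not resolve relationships within it.
Most parsimonious ingroup topology: ((Taxon G,(Taxon Z,Taxon F)),Taxon P).
Taxon P is sister to the clade containing all other ingroup taxa, so it is the earliest-diverging (most basal) ingroup lineage.

Taxon P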